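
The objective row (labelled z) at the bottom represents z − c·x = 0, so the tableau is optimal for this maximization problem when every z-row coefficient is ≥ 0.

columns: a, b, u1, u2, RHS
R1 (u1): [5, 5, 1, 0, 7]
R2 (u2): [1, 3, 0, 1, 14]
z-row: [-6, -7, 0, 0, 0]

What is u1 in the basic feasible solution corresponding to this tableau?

u1 is basic (row 1); its value is the RHS of that row, 7.

7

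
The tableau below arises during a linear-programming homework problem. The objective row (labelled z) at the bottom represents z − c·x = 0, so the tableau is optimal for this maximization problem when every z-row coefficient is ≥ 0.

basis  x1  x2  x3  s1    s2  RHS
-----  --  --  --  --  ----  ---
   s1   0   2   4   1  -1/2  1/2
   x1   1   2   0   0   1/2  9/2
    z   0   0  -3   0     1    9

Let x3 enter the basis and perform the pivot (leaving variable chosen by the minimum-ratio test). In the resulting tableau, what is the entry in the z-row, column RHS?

75/8

Ratio test on column x3 — row 1: (1/2)/4 = 1/8; row 2: entry 0 ≤ 0. Minimum is 1/8 at row 1 (s1 leaves); pivot element 4.
Divide row 1 by 4; eliminate column x3 from the other rows.
z-row update in column RHS: 9 − (-3)·(1/8) = 75/8.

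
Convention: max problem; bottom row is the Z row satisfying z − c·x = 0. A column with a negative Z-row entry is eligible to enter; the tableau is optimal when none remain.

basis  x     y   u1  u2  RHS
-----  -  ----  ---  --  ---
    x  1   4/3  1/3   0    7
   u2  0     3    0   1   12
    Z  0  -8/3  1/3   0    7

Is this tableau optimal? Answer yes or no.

The Z-row has a negative entry -8/3 in column y, so it is not optimal.

no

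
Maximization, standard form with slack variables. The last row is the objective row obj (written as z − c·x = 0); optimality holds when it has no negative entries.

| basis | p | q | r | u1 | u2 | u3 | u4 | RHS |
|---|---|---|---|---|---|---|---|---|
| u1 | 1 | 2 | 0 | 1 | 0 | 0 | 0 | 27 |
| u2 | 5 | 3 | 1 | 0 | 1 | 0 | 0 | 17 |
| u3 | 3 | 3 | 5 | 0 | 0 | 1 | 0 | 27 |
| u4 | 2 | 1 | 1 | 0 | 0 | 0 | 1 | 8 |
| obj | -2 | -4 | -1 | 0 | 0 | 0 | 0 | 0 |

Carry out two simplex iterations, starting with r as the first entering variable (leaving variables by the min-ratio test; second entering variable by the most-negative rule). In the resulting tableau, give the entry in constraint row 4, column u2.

-1/6

Ratio test on column r — row 1: entry 0 ≤ 0; row 2: 17/1 = 17; row 3: 27/5 = 27/5; row 4: 8/1 = 8. Minimum is 27/5 at row 3 (u3 leaves); pivot element 5.
Divide row 3 by 5; eliminate column r from the other rows.
Second iteration: most negative obj-row entry is -17/5 in column q, so q enters.
Ratio test on column q — row 1: 27/2 = 27/2; row 2: (58/5)/(12/5) = 29/6; row 3: (27/5)/(3/5) = 9; row 4: (13/5)/(2/5) = 13/2. Minimum is 29/6 at row 2 (u2 leaves); pivot element 12/5.
Divide row 2 by 12/5; eliminate column q from the other rows.
After both pivots, the entry at constraint row 4, column u2 is -1/6.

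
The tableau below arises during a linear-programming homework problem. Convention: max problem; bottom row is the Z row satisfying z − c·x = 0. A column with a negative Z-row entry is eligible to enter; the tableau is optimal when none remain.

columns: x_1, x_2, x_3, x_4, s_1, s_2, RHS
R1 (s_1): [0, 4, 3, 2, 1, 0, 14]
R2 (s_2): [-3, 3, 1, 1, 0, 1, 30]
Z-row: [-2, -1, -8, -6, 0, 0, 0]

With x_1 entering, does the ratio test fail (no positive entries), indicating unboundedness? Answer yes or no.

Every constraint-row entry in column x_1 is ≤ 0, so increasing x_1 is unbounded.

yes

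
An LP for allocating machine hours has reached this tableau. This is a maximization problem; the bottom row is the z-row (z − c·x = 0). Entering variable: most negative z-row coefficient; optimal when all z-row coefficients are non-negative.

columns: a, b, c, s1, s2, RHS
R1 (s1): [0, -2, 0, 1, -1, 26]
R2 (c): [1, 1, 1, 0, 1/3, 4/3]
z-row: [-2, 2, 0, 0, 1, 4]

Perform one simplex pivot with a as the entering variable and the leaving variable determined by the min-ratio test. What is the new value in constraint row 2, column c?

Ratio test on column a — row 1: entry 0 ≤ 0; row 2: (4/3)/1 = 4/3. Minimum is 4/3 at row 2 (c leaves); pivot element 1.
Divide row 2 by 1; eliminate column a from the other rows.
In the new row 2, the c entry is the old entry divided by the pivot: 1/1 = 1.

1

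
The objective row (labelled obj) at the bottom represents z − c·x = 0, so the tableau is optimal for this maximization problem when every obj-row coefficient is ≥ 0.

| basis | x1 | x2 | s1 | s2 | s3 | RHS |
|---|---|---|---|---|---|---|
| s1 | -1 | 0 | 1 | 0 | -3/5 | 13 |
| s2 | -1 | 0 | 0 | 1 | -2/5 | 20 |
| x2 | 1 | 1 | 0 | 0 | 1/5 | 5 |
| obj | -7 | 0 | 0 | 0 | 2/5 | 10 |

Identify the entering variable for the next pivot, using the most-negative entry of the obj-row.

Negative obj-row entries: x1: -7.
The most negative is -7 in column x1, so x1 enters.

x1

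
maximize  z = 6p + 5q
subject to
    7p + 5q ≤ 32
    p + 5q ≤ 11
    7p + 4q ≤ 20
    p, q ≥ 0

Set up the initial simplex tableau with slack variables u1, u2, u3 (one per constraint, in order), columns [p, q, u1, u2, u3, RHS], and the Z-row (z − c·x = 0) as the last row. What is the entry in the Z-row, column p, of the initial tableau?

-6

The Z-row carries the negated objective coefficients: the p entry is -6.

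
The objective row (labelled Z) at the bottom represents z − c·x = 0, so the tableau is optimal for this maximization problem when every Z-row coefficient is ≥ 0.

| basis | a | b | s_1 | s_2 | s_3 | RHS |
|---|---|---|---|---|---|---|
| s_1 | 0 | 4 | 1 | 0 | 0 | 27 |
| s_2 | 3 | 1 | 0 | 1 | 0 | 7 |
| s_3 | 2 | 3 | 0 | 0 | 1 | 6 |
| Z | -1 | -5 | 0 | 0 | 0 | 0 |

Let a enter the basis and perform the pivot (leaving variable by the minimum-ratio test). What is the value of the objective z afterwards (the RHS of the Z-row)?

Ratio test on column a — row 1: entry 0 ≤ 0; row 2: 7/3 = 7/3; row 3: 6/2 = 3. Minimum is 7/3 at row 2 (s_2 leaves); pivot element 3.
Pivot on row 2; the Z-row RHS becomes 0 − (-1)·(7/3) = 7/3.

7/3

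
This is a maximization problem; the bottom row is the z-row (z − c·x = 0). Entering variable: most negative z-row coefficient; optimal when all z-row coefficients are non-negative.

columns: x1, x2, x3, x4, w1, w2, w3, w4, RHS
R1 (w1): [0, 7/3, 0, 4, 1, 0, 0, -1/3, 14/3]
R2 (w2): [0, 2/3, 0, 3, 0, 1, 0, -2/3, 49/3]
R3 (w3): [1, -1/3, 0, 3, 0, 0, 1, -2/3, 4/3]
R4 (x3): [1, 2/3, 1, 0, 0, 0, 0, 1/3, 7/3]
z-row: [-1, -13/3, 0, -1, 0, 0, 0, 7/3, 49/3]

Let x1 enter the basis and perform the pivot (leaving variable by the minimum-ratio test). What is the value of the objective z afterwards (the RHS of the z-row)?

Ratio test on column x1 — row 1: entry 0 ≤ 0; row 2: entry 0 ≤ 0; row 3: (4/3)/1 = 4/3; row 4: (7/3)/1 = 7/3. Minimum is 4/3 at row 3 (w3 leaves); pivot element 1.
Pivot on row 3; the z-row RHS becomes 49/3 − (-1)·(4/3) = 53/3.

53/3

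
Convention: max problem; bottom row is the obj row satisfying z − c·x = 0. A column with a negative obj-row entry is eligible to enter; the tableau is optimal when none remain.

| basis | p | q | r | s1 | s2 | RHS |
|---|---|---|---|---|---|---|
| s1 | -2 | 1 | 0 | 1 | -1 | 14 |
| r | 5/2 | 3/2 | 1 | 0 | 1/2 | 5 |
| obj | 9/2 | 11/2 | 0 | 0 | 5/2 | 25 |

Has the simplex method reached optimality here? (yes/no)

yes

Every obj-row coefficient is ≥ 0, so the tableau is optimal.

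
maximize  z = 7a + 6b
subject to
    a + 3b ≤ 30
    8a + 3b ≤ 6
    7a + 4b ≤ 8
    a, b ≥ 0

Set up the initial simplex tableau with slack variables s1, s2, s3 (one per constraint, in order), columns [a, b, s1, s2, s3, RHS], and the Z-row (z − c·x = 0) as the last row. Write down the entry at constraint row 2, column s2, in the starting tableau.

1

Slack s2 belongs to constraint 2; its column is the unit vector e_2, so the entry in row 2 is 1.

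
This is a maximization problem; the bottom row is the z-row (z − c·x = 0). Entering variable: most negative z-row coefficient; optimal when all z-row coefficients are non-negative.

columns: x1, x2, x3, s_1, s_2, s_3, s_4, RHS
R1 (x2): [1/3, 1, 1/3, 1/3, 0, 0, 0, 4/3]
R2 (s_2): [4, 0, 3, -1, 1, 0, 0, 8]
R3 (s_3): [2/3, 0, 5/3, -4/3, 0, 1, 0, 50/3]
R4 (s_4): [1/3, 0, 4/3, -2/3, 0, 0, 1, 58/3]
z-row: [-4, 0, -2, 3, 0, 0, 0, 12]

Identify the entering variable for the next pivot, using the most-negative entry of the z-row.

x1

Negative z-row entries: x1: -4, x3: -2.
The most negative is -4 in column x1, so x1 enters.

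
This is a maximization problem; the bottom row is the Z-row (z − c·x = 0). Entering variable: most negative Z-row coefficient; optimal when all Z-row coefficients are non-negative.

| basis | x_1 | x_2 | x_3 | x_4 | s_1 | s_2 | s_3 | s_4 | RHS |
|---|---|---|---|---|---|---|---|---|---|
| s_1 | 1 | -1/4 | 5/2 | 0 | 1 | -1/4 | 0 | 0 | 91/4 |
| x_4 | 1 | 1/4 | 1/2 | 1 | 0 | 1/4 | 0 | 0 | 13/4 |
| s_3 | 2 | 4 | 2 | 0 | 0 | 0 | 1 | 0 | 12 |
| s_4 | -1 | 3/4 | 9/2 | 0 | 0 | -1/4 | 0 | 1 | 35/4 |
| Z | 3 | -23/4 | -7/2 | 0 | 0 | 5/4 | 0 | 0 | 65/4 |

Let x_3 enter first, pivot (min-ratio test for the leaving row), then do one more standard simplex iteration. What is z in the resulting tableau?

Ratio test on column x_3 — row 1: (91/4)/(5/2) = 91/10; row 2: (13/4)/(1/2) = 13/2; row 3: 12/2 = 6; row 4: (35/4)/(9/2) = 35/18. Minimum is 35/18 at row 4 (s_4 leaves); pivot element 9/2.
Pivot on row 4; the Z-row RHS becomes 65/4 − (-7/2)·(35/18) = 415/18.
Next entering variable (most negative Z-row entry -31/6): x_2.
Ratio test on column x_2 — row 1: entry -2/3 ≤ 0; row 2: (41/18)/(1/6) = 41/3; row 3: (73/9)/(11/3) = 73/33; row 4: (35/18)/(1/6) = 35/3. Minimum is 73/33 at row 3 (s_3 leaves); pivot element 11/3.
After the second pivot the Z-row RHS is 415/18 − (-31/6)·(73/33) = 1138/33.

1138/33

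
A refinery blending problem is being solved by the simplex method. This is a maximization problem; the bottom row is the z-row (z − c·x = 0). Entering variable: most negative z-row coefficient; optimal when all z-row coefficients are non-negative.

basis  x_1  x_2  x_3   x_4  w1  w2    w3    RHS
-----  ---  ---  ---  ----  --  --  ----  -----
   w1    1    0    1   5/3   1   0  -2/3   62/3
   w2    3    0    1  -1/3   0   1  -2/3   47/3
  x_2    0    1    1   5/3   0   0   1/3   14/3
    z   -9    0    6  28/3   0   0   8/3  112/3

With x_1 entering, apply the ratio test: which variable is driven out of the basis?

w2

Column x_1 entries and ratios — w1: (62/3)/1 = 62/3; w2: (47/3)/3 = 47/9; x_2: 0 ≤ 0, skip.
Smallest ratio is 47/9 in the row of w2, so w2 leaves.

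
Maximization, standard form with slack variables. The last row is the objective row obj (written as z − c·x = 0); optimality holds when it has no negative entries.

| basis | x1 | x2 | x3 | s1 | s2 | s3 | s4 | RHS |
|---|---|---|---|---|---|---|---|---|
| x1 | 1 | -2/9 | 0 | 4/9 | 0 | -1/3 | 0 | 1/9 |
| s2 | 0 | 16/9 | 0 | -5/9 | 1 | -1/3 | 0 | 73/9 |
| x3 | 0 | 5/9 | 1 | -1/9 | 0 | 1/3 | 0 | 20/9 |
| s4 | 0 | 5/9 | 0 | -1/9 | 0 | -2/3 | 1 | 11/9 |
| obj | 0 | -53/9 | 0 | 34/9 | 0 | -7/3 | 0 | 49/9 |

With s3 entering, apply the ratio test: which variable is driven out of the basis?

x3

Column s3 entries and ratios — x1: -1/3 ≤ 0, skip; s2: -1/3 ≤ 0, skip; x3: (20/9)/(1/3) = 20/3; s4: -2/3 ≤ 0, skip.
Smallest ratio is 20/3 in the row of x3, so x3 leaves.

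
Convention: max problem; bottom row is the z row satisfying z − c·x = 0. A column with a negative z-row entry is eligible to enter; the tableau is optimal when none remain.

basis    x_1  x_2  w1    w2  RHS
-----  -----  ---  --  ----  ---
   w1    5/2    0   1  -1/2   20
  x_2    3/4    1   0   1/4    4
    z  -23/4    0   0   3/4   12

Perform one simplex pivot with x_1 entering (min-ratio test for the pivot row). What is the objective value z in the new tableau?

Ratio test on column x_1 — row 1: 20/(5/2) = 8; row 2: 4/(3/4) = 16/3. Minimum is 16/3 at row 2 (x_2 leaves); pivot element 3/4.
Pivot on row 2; the z-row RHS becomes 12 − (-23/4)·(16/3) = 128/3.

128/3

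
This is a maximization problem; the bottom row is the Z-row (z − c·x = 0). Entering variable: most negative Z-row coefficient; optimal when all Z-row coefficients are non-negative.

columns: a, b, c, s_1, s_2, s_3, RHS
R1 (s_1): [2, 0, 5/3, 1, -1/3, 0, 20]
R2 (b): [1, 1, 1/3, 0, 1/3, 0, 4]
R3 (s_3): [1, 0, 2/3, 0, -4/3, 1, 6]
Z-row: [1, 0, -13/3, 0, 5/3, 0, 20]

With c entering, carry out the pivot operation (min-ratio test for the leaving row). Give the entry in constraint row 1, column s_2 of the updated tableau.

Ratio test on column c — row 1: 20/(5/3) = 12; row 2: 4/(1/3) = 12; row 3: 6/(2/3) = 9. Minimum is 9 at row 3 (s_3 leaves); pivot element 2/3.
Divide row 3 by 2/3; eliminate column c from the other rows.
Row 1 update in column s_2: -1/3 − (5/3)·(-2) = 3.

3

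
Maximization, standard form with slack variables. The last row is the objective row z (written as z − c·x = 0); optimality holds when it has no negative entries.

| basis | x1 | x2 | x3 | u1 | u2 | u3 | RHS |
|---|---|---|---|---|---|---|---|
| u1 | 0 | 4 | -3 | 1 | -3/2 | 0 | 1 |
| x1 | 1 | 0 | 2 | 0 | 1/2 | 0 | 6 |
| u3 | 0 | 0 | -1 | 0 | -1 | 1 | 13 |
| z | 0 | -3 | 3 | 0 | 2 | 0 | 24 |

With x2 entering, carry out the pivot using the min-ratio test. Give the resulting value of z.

99/4

Ratio test on column x2 — row 1: 1/4 = 1/4; row 2: entry 0 ≤ 0; row 3: entry 0 ≤ 0. Minimum is 1/4 at row 1 (u1 leaves); pivot element 4.
Pivot on row 1; the z-row RHS becomes 24 − (-3)·(1/4) = 99/4.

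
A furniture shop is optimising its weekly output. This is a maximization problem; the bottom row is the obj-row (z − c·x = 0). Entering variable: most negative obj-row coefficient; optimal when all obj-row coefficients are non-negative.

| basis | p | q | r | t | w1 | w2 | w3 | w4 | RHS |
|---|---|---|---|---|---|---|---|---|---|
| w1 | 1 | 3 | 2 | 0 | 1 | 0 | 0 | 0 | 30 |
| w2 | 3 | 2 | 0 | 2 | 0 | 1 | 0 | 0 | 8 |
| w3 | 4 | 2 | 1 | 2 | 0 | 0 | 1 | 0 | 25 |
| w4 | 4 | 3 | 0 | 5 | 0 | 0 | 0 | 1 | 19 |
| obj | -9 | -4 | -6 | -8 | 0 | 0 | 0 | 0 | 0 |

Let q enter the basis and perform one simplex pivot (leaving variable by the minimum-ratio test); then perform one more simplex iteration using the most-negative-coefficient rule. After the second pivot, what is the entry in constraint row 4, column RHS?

Ratio test on column q — row 1: 30/3 = 10; row 2: 8/2 = 4; row 3: 25/2 = 25/2; row 4: 19/3 = 19/3. Minimum is 4 at row 2 (w2 leaves); pivot element 2.
Divide row 2 by 2; eliminate column q from the other rows.
Second iteration: most negative obj-row entry is -6 in column r, so r enters.
Ratio test on column r — row 1: 18/2 = 9; row 2: entry 0 ≤ 0; row 3: 17/1 = 17; row 4: entry 0 ≤ 0. Minimum is 9 at row 1 (w1 leaves); pivot element 2.
Divide row 1 by 2; eliminate column r from the other rows.
After both pivots, the entry at constraint row 4, column RHS is 7.

7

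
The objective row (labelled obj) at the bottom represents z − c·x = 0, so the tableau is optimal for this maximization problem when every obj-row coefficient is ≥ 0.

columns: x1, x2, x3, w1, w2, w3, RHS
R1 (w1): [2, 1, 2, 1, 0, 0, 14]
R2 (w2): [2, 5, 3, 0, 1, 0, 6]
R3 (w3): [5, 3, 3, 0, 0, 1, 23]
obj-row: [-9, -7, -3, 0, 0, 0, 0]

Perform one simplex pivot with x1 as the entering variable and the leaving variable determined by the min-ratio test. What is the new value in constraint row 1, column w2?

-1

Ratio test on column x1 — row 1: 14/2 = 7; row 2: 6/2 = 3; row 3: 23/5 = 23/5. Minimum is 3 at row 2 (w2 leaves); pivot element 2.
Divide row 2 by 2; eliminate column x1 from the other rows.
Row 1 update in column w2: 0 − 2·(1/2) = -1.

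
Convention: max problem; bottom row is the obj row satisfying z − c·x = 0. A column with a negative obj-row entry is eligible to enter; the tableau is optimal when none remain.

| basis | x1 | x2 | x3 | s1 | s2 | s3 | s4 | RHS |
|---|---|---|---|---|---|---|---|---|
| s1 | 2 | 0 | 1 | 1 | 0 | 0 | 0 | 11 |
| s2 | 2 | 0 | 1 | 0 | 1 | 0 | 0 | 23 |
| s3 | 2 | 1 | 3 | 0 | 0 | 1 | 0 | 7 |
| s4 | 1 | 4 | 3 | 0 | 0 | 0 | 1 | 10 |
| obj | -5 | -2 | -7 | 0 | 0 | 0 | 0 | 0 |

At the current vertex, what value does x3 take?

0

x3 is not in the basis, so in the current basic feasible solution x3 = 0.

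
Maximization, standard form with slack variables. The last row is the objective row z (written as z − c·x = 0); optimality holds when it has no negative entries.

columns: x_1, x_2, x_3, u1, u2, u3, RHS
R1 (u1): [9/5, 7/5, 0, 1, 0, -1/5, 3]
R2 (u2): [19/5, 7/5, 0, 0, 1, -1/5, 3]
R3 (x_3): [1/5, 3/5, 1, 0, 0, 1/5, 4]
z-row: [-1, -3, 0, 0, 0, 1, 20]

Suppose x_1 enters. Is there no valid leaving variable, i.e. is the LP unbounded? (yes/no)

no

Column x_1 has positive entries in row(s) 1, 2, 3, so the ratio test bounds it — not unbounded.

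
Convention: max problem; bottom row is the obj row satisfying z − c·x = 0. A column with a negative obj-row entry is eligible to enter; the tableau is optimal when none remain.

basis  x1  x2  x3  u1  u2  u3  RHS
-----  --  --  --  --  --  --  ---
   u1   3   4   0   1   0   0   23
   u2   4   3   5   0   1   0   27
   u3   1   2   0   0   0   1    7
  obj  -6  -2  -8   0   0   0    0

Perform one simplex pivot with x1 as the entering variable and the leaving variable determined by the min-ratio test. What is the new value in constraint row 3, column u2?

-1/4

Ratio test on column x1 — row 1: 23/3 = 23/3; row 2: 27/4 = 27/4; row 3: 7/1 = 7. Minimum is 27/4 at row 2 (u2 leaves); pivot element 4.
Divide row 2 by 4; eliminate column x1 from the other rows.
Row 3 update in column u2: 0 − 1·(1/4) = -1/4.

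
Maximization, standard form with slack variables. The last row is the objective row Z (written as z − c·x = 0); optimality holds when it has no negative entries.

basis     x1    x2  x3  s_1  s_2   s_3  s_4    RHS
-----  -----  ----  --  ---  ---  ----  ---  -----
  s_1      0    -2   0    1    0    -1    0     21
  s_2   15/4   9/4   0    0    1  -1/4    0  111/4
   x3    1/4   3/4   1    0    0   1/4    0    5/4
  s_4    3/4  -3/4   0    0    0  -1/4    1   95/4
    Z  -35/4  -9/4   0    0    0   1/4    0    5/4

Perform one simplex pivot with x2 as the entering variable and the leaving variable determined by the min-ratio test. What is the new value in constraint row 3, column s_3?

Ratio test on column x2 — row 1: entry -2 ≤ 0; row 2: (111/4)/(9/4) = 37/3; row 3: (5/4)/(3/4) = 5/3; row 4: entry -3/4 ≤ 0. Minimum is 5/3 at row 3 (x3 leaves); pivot element 3/4.
Divide row 3 by 3/4; eliminate column x2 from the other rows.
In the new row 3, the s_3 entry is the old entry divided by the pivot: (1/4)/(3/4) = 1/3.

1/3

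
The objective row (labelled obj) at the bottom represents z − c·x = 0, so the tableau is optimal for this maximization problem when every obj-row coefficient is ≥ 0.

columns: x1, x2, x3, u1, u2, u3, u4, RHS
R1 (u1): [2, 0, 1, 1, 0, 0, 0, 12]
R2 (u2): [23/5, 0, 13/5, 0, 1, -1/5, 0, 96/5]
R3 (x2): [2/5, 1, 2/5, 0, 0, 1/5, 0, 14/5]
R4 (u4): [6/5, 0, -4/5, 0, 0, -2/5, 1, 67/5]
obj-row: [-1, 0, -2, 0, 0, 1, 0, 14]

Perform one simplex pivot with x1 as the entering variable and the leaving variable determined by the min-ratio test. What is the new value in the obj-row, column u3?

Ratio test on column x1 — row 1: 12/2 = 6; row 2: (96/5)/(23/5) = 96/23; row 3: (14/5)/(2/5) = 7; row 4: (67/5)/(6/5) = 67/6. Minimum is 96/23 at row 2 (u2 leaves); pivot element 23/5.
Divide row 2 by 23/5; eliminate column x1 from the other rows.
obj-row update in column u3: 1 − (-1)·(-1/23) = 22/23.

22/23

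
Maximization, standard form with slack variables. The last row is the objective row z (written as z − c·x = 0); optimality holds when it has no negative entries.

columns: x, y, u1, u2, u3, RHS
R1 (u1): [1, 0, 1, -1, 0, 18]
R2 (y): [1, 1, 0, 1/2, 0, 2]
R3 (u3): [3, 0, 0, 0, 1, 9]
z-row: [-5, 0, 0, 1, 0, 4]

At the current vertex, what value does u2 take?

u2 is not in the basis, so in the current basic feasible solution u2 = 0.

0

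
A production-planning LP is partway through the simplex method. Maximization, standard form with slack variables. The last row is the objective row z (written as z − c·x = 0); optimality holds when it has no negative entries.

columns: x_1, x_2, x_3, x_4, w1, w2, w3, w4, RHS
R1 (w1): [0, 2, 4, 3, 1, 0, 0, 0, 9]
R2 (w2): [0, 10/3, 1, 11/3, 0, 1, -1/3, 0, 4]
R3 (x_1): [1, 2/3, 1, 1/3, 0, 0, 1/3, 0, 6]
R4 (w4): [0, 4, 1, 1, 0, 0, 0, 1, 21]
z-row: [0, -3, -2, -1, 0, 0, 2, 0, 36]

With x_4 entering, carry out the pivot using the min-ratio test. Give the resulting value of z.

Ratio test on column x_4 — row 1: 9/3 = 3; row 2: 4/(11/3) = 12/11; row 3: 6/(1/3) = 18; row 4: 21/1 = 21. Minimum is 12/11 at row 2 (w2 leaves); pivot element 11/3.
Pivot on row 2; the z-row RHS becomes 36 − (-1)·(12/11) = 408/11.

408/11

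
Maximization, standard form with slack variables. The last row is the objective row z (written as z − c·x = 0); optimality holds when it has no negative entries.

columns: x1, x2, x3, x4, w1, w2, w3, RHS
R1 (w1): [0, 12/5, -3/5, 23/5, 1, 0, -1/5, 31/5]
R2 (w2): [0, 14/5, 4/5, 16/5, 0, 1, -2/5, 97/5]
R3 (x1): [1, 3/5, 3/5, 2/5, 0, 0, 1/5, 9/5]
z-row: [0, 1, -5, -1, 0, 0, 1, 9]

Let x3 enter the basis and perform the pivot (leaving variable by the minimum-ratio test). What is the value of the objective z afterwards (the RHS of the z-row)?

Ratio test on column x3 — row 1: entry -3/5 ≤ 0; row 2: (97/5)/(4/5) = 97/4; row 3: (9/5)/(3/5) = 3. Minimum is 3 at row 3 (x1 leaves); pivot element 3/5.
Pivot on row 3; the z-row RHS becomes 9 − (-5)·3 = 24.

24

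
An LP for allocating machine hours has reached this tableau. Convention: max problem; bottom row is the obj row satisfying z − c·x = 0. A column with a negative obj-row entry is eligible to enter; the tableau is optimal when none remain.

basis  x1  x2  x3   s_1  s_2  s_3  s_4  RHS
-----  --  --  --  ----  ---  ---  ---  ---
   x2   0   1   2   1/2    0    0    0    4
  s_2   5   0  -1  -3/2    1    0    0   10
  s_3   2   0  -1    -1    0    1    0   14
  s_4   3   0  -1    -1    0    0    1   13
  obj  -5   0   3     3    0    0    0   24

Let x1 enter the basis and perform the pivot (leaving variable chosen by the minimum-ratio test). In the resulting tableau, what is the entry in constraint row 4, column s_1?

-1/10

Ratio test on column x1 — row 1: entry 0 ≤ 0; row 2: 10/5 = 2; row 3: 14/2 = 7; row 4: 13/3 = 13/3. Minimum is 2 at row 2 (s_2 leaves); pivot element 5.
Divide row 2 by 5; eliminate column x1 from the other rows.
Row 4 update in column s_1: -1 − 3·(-3/10) = -1/10.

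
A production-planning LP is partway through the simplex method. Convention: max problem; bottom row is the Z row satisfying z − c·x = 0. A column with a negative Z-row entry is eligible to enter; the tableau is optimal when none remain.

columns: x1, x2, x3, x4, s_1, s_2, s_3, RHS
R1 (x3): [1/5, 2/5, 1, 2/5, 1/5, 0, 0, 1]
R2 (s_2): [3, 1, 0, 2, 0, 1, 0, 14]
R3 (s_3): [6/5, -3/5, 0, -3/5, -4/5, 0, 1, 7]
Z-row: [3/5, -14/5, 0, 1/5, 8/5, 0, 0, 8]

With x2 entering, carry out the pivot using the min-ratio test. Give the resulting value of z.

15

Ratio test on column x2 — row 1: 1/(2/5) = 5/2; row 2: 14/1 = 14; row 3: entry -3/5 ≤ 0. Minimum is 5/2 at row 1 (x3 leaves); pivot element 2/5.
Pivot on row 1; the Z-row RHS becomes 8 − (-14/5)·(5/2) = 15.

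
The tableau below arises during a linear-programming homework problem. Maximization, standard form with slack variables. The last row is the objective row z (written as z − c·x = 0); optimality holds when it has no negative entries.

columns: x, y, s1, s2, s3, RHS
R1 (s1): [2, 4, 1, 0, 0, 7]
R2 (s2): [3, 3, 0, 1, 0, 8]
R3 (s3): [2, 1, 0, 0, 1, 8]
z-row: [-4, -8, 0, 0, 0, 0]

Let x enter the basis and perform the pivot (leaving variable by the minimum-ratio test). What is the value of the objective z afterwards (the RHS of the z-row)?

32/3

Ratio test on column x — row 1: 7/2 = 7/2; row 2: 8/3 = 8/3; row 3: 8/2 = 4. Minimum is 8/3 at row 2 (s2 leaves); pivot element 3.
Pivot on row 2; the z-row RHS becomes 0 − (-4)·(8/3) = 32/3.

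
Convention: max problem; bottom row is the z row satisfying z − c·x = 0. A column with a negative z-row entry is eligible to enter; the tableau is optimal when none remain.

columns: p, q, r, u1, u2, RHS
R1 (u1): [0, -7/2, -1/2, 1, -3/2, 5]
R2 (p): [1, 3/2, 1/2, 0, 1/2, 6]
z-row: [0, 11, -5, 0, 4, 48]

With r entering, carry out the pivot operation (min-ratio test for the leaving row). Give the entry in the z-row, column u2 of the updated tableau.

9

Ratio test on column r — row 1: entry -1/2 ≤ 0; row 2: 6/(1/2) = 12. Minimum is 12 at row 2 (p leaves); pivot element 1/2.
Divide row 2 by 1/2; eliminate column r from the other rows.
z-row update in column u2: 4 − (-5)·1 = 9.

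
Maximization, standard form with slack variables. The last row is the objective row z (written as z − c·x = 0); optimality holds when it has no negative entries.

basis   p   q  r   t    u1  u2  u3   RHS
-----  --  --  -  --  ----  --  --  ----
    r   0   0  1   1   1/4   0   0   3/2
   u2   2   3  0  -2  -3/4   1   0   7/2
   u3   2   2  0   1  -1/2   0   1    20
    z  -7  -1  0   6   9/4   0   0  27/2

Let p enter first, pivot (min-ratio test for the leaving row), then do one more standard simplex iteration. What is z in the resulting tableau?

Ratio test on column p — row 1: entry 0 ≤ 0; row 2: (7/2)/2 = 7/4; row 3: 20/2 = 10. Minimum is 7/4 at row 2 (u2 leaves); pivot element 2.
Pivot on row 2; the z-row RHS becomes 27/2 − (-7)·(7/4) = 103/4.
Next entering variable (most negative z-row entry -1): t.
Ratio test on column t — row 1: (3/2)/1 = 3/2; row 2: entry -1 ≤ 0; row 3: (33/2)/3 = 11/2. Minimum is 3/2 at row 1 (r leaves); pivot element 1.
After the second pivot the z-row RHS is 103/4 − (-1)·(3/2) = 109/4.

109/4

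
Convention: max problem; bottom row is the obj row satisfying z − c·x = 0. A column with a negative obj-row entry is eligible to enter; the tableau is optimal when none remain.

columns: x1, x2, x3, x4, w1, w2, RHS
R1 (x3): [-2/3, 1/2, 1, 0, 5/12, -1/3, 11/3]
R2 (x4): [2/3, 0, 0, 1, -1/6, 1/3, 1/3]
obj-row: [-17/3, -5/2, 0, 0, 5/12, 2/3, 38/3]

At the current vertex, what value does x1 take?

x1 is not in the basis, so in the current basic feasible solution x1 = 0.

0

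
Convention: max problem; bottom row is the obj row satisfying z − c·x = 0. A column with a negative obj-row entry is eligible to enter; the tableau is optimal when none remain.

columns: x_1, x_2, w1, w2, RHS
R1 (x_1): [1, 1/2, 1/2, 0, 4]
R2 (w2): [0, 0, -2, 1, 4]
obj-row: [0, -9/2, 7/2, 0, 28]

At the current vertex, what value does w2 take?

4

w2 is basic (row 2); its value is the RHS of that row, 4.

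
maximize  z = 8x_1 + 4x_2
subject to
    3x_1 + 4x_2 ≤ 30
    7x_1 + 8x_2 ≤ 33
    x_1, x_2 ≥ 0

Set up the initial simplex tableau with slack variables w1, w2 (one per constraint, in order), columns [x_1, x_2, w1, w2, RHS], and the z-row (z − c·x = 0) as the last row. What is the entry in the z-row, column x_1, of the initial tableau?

The z-row carries the negated objective coefficients: the x_1 entry is -8.

-8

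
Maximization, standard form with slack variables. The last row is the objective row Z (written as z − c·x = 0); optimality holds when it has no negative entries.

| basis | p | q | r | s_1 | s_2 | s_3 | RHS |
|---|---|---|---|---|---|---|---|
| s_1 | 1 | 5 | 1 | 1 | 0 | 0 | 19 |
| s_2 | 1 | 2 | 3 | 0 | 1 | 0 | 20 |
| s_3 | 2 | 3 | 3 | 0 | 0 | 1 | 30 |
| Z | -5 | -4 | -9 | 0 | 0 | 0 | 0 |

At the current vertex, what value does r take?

0

r is not in the basis, so in the current basic feasible solution r = 0.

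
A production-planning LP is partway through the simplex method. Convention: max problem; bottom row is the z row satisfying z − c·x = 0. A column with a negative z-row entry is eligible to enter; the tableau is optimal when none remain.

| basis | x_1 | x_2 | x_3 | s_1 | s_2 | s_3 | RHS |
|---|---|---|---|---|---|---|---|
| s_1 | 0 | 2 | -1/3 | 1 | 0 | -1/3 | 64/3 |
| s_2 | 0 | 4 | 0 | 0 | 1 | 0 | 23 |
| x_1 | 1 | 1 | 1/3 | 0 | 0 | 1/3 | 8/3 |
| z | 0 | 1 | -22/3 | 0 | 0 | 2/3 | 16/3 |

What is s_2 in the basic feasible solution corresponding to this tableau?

23

s_2 is basic (row 2); its value is the RHS of that row, 23.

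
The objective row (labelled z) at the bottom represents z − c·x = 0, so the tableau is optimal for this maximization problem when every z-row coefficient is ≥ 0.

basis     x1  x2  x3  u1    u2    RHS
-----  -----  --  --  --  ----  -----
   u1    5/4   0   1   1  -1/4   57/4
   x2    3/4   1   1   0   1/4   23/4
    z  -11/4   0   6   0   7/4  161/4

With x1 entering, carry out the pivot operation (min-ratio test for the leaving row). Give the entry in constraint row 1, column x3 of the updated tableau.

Ratio test on column x1 — row 1: (57/4)/(5/4) = 57/5; row 2: (23/4)/(3/4) = 23/3. Minimum is 23/3 at row 2 (x2 leaves); pivot element 3/4.
Divide row 2 by 3/4; eliminate column x1 from the other rows.
Row 1 update in column x3: 1 − (5/4)·(4/3) = -2/3.

-2/3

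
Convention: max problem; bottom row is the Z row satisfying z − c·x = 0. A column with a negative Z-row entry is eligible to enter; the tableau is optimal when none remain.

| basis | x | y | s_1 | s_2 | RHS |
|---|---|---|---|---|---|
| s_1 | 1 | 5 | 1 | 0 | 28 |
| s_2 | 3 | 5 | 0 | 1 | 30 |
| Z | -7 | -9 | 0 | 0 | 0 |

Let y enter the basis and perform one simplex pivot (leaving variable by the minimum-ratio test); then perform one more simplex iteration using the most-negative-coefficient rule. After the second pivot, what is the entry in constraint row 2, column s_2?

Ratio test on column y — row 1: 28/5 = 28/5; row 2: 30/5 = 6. Minimum is 28/5 at row 1 (s_1 leaves); pivot element 5.
Divide row 1 by 5; eliminate column y from the other rows.
Second iteration: most negative Z-row entry is -26/5 in column x, so x enters.
Ratio test on column x — row 1: (28/5)/(1/5) = 28; row 2: 2/2 = 1. Minimum is 1 at row 2 (s_2 leaves); pivot element 2.
Divide row 2 by 2; eliminate column x from the other rows.
After both pivots, the entry at constraint row 2, column s_2 is 1/2.

1/2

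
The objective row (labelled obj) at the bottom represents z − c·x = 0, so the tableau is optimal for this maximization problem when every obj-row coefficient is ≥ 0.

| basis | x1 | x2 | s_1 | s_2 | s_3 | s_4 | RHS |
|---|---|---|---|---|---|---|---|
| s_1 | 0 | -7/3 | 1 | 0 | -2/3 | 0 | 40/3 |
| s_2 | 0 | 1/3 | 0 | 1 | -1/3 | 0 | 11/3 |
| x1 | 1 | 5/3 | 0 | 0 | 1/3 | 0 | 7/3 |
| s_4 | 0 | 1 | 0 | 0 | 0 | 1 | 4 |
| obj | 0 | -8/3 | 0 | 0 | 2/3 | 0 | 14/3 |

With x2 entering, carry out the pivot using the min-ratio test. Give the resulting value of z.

42/5

Ratio test on column x2 — row 1: entry -7/3 ≤ 0; row 2: (11/3)/(1/3) = 11; row 3: (7/3)/(5/3) = 7/5; row 4: 4/1 = 4. Minimum is 7/5 at row 3 (x1 leaves); pivot element 5/3.
Pivot on row 3; the obj-row RHS becomes 14/3 − (-8/3)·(7/5) = 42/5.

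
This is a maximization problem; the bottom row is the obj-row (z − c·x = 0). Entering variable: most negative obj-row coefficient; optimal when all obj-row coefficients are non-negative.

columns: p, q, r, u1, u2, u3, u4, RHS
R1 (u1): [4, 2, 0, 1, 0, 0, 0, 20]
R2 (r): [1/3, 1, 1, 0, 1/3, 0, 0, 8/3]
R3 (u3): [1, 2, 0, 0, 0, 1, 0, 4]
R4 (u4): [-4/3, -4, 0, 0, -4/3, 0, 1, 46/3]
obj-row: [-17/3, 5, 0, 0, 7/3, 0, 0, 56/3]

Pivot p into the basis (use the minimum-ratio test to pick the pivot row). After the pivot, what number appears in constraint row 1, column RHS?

Ratio test on column p — row 1: 20/4 = 5; row 2: (8/3)/(1/3) = 8; row 3: 4/1 = 4; row 4: entry -4/3 ≤ 0. Minimum is 4 at row 3 (u3 leaves); pivot element 1.
Divide row 3 by 1; eliminate column p from the other rows.
Row 1 update in column RHS: 20 − 4·4 = 4.

4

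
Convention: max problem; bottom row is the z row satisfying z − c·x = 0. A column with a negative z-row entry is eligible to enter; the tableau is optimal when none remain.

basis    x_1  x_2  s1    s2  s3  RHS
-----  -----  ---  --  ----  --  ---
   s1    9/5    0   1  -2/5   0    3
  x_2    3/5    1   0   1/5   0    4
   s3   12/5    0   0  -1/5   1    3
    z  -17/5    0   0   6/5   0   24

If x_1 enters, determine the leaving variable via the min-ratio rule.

s3

Column x_1 entries and ratios — s1: 3/(9/5) = 5/3; x_2: 4/(3/5) = 20/3; s3: 3/(12/5) = 5/4.
Smallest ratio is 5/4 in the row of s3, so s3 leaves.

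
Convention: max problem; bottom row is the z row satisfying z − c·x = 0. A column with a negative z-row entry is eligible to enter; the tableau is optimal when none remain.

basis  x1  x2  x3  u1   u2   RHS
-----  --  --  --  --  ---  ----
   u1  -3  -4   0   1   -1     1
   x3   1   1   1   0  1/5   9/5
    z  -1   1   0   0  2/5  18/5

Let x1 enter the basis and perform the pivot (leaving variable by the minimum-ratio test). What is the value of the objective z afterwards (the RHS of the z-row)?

27/5

Ratio test on column x1 — row 1: entry -3 ≤ 0; row 2: (9/5)/1 = 9/5. Minimum is 9/5 at row 2 (x3 leaves); pivot element 1.
Pivot on row 2; the z-row RHS becomes 18/5 − (-1)·(9/5) = 27/5.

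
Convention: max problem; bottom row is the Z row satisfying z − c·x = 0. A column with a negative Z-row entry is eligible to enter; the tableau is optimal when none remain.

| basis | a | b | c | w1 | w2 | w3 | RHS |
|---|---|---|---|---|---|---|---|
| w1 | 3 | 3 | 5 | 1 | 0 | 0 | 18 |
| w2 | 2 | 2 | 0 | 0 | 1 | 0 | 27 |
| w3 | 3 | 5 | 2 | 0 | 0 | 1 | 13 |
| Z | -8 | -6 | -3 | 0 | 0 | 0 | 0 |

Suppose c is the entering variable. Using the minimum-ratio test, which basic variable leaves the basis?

Column c entries and ratios — w1: 18/5 = 18/5; w2: 0 ≤ 0, skip; w3: 13/2 = 13/2.
Smallest ratio is 18/5 in the row of w1, so w1 leaves.

w1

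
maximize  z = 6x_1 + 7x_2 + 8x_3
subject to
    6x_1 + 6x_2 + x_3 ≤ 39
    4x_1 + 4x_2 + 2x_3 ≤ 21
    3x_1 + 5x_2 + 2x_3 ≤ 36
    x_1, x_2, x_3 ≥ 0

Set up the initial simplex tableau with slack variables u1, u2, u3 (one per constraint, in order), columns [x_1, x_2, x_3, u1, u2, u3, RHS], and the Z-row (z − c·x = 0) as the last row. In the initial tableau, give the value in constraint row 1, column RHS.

The RHS of constraint 1 is b_1 = 39.

39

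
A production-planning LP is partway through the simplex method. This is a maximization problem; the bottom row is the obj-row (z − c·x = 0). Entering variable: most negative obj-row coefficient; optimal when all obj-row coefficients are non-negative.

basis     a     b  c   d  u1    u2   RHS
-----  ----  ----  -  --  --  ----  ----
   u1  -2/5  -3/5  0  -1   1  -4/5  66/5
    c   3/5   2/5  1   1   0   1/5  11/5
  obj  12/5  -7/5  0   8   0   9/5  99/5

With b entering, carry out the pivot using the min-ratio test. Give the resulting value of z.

55/2

Ratio test on column b — row 1: entry -3/5 ≤ 0; row 2: (11/5)/(2/5) = 11/2. Minimum is 11/2 at row 2 (c leaves); pivot element 2/5.
Pivot on row 2; the obj-row RHS becomes 99/5 − (-7/5)·(11/2) = 55/2.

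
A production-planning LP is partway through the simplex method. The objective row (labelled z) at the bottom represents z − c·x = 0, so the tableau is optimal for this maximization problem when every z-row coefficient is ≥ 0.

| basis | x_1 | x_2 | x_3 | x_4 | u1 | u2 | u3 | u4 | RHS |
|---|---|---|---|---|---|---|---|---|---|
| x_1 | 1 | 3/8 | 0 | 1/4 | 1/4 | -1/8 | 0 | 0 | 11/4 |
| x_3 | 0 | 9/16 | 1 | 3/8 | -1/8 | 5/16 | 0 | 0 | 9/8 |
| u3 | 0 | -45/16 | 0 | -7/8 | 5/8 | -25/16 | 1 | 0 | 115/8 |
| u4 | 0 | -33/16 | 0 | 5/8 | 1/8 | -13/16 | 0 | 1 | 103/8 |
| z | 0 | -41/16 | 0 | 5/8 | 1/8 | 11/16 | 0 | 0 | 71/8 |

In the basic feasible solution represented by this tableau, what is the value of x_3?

x_3 is basic (row 2); its value is the RHS of that row, 9/8.

9/8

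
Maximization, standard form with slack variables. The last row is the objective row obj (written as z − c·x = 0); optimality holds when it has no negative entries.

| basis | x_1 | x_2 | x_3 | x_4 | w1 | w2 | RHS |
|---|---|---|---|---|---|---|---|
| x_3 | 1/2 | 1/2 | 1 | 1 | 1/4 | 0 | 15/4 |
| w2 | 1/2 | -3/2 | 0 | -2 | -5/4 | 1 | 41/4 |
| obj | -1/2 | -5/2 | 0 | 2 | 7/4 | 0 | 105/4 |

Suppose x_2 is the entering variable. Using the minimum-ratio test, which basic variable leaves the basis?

Column x_2 entries and ratios — x_3: (15/4)/(1/2) = 15/2; w2: -3/2 ≤ 0, skip.
Smallest ratio is 15/2 in the row of x_3, so x_3 leaves.

x_3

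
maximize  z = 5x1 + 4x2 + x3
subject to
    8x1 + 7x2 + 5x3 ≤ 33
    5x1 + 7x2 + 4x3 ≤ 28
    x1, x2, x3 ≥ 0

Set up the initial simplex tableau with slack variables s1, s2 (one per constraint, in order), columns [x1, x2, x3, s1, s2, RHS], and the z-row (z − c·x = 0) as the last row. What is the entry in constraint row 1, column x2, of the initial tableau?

Constraint 1 has coefficient 7 on x2.

7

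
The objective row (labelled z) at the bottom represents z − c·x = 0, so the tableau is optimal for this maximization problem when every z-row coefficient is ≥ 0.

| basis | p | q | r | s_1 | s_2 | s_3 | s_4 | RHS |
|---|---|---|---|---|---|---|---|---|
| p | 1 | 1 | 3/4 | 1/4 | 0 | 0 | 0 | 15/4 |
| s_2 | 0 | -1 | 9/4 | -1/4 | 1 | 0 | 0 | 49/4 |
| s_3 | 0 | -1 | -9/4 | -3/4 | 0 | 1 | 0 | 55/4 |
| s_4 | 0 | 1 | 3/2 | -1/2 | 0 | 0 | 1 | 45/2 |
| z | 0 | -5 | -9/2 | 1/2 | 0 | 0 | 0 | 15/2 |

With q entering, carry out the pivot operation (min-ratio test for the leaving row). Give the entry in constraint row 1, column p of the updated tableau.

1

Ratio test on column q — row 1: (15/4)/1 = 15/4; row 2: entry -1 ≤ 0; row 3: entry -1 ≤ 0; row 4: (45/2)/1 = 45/2. Minimum is 15/4 at row 1 (p leaves); pivot element 1.
Divide row 1 by 1; eliminate column q from the other rows.
In the new row 1, the p entry is the old entry divided by the pivot: 1/1 = 1.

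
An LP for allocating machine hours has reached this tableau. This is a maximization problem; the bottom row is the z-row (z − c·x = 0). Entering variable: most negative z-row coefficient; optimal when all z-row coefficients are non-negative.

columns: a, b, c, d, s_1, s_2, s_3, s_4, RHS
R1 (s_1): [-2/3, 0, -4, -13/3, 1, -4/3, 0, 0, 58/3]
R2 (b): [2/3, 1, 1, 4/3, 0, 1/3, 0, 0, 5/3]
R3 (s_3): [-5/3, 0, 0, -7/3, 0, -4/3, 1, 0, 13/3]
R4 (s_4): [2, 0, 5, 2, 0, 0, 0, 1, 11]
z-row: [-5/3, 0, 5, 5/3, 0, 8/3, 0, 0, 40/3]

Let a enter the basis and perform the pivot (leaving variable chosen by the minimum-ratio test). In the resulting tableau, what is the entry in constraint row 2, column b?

Ratio test on column a — row 1: entry -2/3 ≤ 0; row 2: (5/3)/(2/3) = 5/2; row 3: entry -5/3 ≤ 0; row 4: 11/2 = 11/2. Minimum is 5/2 at row 2 (b leaves); pivot element 2/3.
Divide row 2 by 2/3; eliminate column a from the other rows.
In the new row 2, the b entry is the old entry divided by the pivot: 1/(2/3) = 3/2.

3/2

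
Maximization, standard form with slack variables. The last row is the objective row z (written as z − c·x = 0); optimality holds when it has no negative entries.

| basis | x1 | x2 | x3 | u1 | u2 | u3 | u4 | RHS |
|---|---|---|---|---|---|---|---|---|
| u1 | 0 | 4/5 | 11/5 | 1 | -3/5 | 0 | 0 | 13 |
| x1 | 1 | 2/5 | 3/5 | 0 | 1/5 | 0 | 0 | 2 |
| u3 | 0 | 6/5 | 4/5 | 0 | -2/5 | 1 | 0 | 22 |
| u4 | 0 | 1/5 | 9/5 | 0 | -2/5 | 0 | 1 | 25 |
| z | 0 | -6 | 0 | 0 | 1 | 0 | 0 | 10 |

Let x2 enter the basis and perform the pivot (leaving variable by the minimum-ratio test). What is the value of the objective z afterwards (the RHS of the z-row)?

Ratio test on column x2 — row 1: 13/(4/5) = 65/4; row 2: 2/(2/5) = 5; row 3: 22/(6/5) = 55/3; row 4: 25/(1/5) = 125. Minimum is 5 at row 2 (x1 leaves); pivot element 2/5.
Pivot on row 2; the z-row RHS becomes 10 − (-6)·5 = 40.

40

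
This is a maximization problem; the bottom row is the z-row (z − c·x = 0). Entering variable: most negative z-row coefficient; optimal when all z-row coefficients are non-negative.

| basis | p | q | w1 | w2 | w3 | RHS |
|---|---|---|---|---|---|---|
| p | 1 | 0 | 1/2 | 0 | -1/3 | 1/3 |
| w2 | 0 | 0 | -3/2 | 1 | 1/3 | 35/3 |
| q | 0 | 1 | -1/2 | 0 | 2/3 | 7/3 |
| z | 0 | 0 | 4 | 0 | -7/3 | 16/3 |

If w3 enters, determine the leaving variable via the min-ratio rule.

Column w3 entries and ratios — p: -1/3 ≤ 0, skip; w2: (35/3)/(1/3) = 35; q: (7/3)/(2/3) = 7/2.
Smallest ratio is 7/2 in the row of q, so q leaves.

q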